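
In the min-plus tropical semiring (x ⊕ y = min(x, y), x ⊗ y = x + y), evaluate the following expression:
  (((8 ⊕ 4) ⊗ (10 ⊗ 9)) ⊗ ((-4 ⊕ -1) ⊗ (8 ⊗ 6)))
(((8 ⊕ 4) ⊗ (10 ⊗ 9)) ⊗ ((-4 ⊕ -1) ⊗ (8 ⊗ 6))) = 33

Expand innermost to outermost. Recall ⊕ takes the minimum of its arguments and ⊗ takes their sum. Working out the expression (((8 ⊕ 4) ⊗ (10 ⊗ 9)) ⊗ ((-4 ⊕ -1) ⊗ (8 ⊗ 6))) gives 33.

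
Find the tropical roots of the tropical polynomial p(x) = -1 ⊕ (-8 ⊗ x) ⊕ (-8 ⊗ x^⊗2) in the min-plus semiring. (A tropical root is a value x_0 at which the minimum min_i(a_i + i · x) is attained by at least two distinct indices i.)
Roots: {0, 7}

Each tropical root is a break point of the lower envelope of the lines y = a_i + i · x (there are 3 lines, with slopes 0, 1, ..., 2). Only the lines that attain the minimum somewhere contribute to roots; other lines are dominated. Here the surviving (envelope) indices are i = 2, i = 1, i = 0.
Intersections between consecutive envelope lines give the roots: for adjacent envelope indices i < j the intersection is x = (a_i − a_j) / (j − i). Reading off the sorted break points: {0, 7}.
Verification: at each break x_0, at least two indices attain the minimum of min_i(a_i + i · x_0).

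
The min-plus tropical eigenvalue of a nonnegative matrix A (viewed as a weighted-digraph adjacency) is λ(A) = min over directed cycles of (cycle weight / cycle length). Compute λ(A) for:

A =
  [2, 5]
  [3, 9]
λ(A) = 2

Enumerate directed cycles and compute their means (weight / length). Sample:
  cycle 0 → 0: weight = 2, length = 1, mean = 2/1 ≈ 2.000
  cycle 1 → 1: weight = 9, length = 1, mean = 9/1 ≈ 9.000
  cycle 0 → 1 → 0: weight = 8, length = 2, mean = 8/2 ≈ 4.000
  cycle 1 → 0 → 1: weight = 8, length = 2, mean = 8/2 ≈ 4.000
Minimum mean = 2.000, attained e.g. along the cycle 0 → 0 with weight 2 and length 1. So λ(A) = 2/1 = 2.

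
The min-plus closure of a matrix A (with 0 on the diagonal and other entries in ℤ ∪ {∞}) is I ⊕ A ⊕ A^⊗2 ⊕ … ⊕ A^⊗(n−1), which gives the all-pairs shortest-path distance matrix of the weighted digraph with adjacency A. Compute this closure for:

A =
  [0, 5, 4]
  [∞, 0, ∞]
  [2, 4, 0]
Closure =
  [0, 5, 4]
  [∞, 0, ∞]
  [2, 4, 0]

This is the Floyd-Warshall all-pairs shortest-path computation. For each intermediate vertex k = 0, 1, …, 2, update dist[i][j] ← min(dist[i][j], dist[i][k] + dist[k][j]). The final matrix gives, for each (i, j), the minimum total weight of any directed path from i to j (possibly empty when i = j).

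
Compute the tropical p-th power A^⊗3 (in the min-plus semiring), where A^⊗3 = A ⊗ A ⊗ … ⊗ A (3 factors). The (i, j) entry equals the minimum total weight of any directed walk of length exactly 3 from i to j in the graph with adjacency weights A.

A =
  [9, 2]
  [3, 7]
A^⊗3 =
  [12, 7]
  [8, 12]

Each entry (A^⊗3)_ij equals the minimum over all length-3 walks i = v_0 → v_1 → … → v_3 = j of Σ_t A[v_t][v_{t+1}]. For example, for (i, j) = (0, 1) we minimise over 4 possible intermediate vertex sequences; the minimum is 7, attained along the walk 0 → 1 → 0 → 1.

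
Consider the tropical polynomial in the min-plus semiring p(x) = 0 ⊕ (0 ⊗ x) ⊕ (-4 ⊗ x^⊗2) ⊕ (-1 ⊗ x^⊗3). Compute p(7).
p(7) = 0

A tropical monomial a ⊗ x^⊗i evaluates to a + i · x. Evaluating each term at x = 7:
  Term 0 contributes 0 + 0 · 7 = 0
  Term 1 contributes 0 + 1 · 7 = 7
  Term 2 contributes -4 + 2 · 7 = 10
  Term 3 contributes -1 + 3 · 7 = 20
p(7) = ⊕ of these = min[0, 7, 10, 20] = 0.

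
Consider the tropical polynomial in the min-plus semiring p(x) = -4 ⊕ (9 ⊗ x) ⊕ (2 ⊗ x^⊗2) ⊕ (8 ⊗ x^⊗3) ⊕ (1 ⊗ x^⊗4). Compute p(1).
p(1) = -4

A tropical monomial a ⊗ x^⊗i evaluates to a + i · x. Evaluating each term at x = 1:
  Term 0 contributes -4 + 0 · 1 = -4
  Term 1 contributes 9 + 1 · 1 = 10
  Term 2 contributes 2 + 2 · 1 = 4
  Term 3 contributes 8 + 3 · 1 = 11
  Term 4 contributes 1 + 4 · 1 = 5
p(1) = ⊕ of these = min[-4, 10, 4, 11, 5] = -4.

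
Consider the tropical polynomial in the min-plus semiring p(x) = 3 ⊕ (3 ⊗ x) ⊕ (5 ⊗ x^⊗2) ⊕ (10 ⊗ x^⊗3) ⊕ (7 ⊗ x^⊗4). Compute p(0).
p(0) = 3

A tropical monomial a ⊗ x^⊗i evaluates to a + i · x. Evaluating each term at x = 0:
  Term 0 contributes 3 + 0 · 0 = 3
  Term 1 contributes 3 + 1 · 0 = 3
  Term 2 contributes 5 + 2 · 0 = 5
  Term 3 contributes 10 + 3 · 0 = 10
  Term 4 contributes 7 + 4 · 0 = 7
p(0) = ⊕ of these = min[3, 3, 5, 10, 7] = 3.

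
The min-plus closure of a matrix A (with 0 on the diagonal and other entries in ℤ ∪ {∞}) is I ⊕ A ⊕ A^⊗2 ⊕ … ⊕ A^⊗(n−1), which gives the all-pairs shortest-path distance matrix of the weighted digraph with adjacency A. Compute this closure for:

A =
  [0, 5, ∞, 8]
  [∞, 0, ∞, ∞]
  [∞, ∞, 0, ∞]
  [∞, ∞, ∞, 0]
Closure =
  [0, 5, ∞, 8]
  [∞, 0, ∞, ∞]
  [∞, ∞, 0, ∞]
  [∞, ∞, ∞, 0]

This is the Floyd-Warshall all-pairs shortest-path computation. For each intermediate vertex k = 0, 1, …, 3, update dist[i][j] ← min(dist[i][j], dist[i][k] + dist[k][j]). The final matrix gives, for each (i, j), the minimum total weight of any directed path from i to j (possibly empty when i = j).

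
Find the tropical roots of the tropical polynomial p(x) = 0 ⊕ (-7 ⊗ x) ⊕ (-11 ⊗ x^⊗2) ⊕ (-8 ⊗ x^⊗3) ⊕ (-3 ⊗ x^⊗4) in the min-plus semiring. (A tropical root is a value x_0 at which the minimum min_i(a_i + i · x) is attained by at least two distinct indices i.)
Roots: {-5, -3, 4, 7}

Each tropical root is a break point of the lower envelope of the lines y = a_i + i · x (there are 5 lines, with slopes 0, 1, ..., 4). Only the lines that attain the minimum somewhere contribute to roots; other lines are dominated. Here the surviving (envelope) indices are i = 4, i = 3, i = 2, i = 1, i = 0.
Intersections between consecutive envelope lines give the roots: for adjacent envelope indices i < j the intersection is x = (a_i − a_j) / (j − i). Reading off the sorted break points: {-5, -3, 4, 7}.
Verification: at each break x_0, at least two indices attain the minimum of min_i(a_i + i · x_0).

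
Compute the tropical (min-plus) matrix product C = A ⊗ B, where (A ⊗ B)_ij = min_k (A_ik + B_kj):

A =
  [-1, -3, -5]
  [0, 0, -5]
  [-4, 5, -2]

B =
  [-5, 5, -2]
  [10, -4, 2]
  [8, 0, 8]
A ⊗ B =
  [-6, -7, -3]
  [-5, -5, -2]
  [-9, -2, -6]

Apply the min-plus product entry-by-entry:
  C[0][0] = min over k of (A[0][0] + B[0][0] = -1 + -5 = -6, A[0][1] + B[1][0] = -3 + 10 = 7, A[0][2] + B[2][0] = -5 + 8 = 3) = -6 (attained at k = 0)
  C[0][1] = min over k of (A[0][0] + B[0][1] = -1 + 5 = 4, A[0][1] + B[1][1] = -3 + -4 = -7, A[0][2] + B[2][1] = -5 + 0 = -5) = -7 (attained at k = 1)
  C[0][2] = min over k of (A[0][0] + B[0][2] = -1 + -2 = -3, A[0][1] + B[1][2] = -3 + 2 = -1, A[0][2] + B[2][2] = -5 + 8 = 3) = -3 (attained at k = 0)
  C[1][0] = min over k of (A[1][0] + B[0][0] = 0 + -5 = -5, A[1][1] + B[1][0] = 0 + 10 = 10, A[1][2] + B[2][0] = -5 + 8 = 3) = -5 (attained at k = 0)
  C[1][1] = min over k of (A[1][0] + B[0][1] = 0 + 5 = 5, A[1][1] + B[1][1] = 0 + -4 = -4, A[1][2] + B[2][1] = -5 + 0 = -5) = -5 (attained at k = 2)
  C[1][2] = min over k of (A[1][0] + B[0][2] = 0 + -2 = -2, A[1][1] + B[1][2] = 0 + 2 = 2, A[1][2] + B[2][2] = -5 + 8 = 3) = -2 (attained at k = 0)
  C[2][0] = min over k of (A[2][0] + B[0][0] = -4 + -5 = -9, A[2][1] + B[1][0] = 5 + 10 = 15, A[2][2] + B[2][0] = -2 + 8 = 6) = -9 (attained at k = 0)
  C[2][1] = min over k of (A[2][0] + B[0][1] = -4 + 5 = 1, A[2][1] + B[1][1] = 5 + -4 = 1, A[2][2] + B[2][1] = -2 + 0 = -2) = -2 (attained at k = 2)
  C[2][2] = min over k of (A[2][0] + B[0][2] = -4 + -2 = -6, A[2][1] + B[1][2] = 5 + 2 = 7, A[2][2] + B[2][2] = -2 + 8 = 6) = -6 (attained at k = 0)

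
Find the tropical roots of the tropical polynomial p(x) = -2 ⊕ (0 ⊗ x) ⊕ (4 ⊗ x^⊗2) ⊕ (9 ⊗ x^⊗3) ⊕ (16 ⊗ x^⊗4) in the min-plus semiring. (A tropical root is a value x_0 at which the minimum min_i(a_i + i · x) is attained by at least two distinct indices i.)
Roots: {-7, -5, -4, -2}

Each tropical root is a break point of the lower envelope of the lines y = a_i + i · x (there are 5 lines, with slopes 0, 1, ..., 4). Only the lines that attain the minimum somewhere contribute to roots; other lines are dominated. Here the surviving (envelope) indices are i = 4, i = 3, i = 2, i = 1, i = 0.
Intersections between consecutive envelope lines give the roots: for adjacent envelope indices i < j the intersection is x = (a_i − a_j) / (j − i). Reading off the sorted break points: {-7, -5, -4, -2}.
Verification: at each break x_0, at least two indices attain the minimum of min_i(a_i + i · x_0).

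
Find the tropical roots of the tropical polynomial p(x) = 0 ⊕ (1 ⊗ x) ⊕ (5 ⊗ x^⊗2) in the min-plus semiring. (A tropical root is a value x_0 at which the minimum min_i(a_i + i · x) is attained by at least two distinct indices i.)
Roots: {-4, -1}

Each tropical root is a break point of the lower envelope of the lines y = a_i + i · x (there are 3 lines, with slopes 0, 1, ..., 2). Only the lines that attain the minimum somewhere contribute to roots; other lines are dominated. Here the surviving (envelope) indices are i = 2, i = 1, i = 0.
Intersections between consecutive envelope lines give the roots: for adjacent envelope indices i < j the intersection is x = (a_i − a_j) / (j − i). Reading off the sorted break points: {-4, -1}.
Verification: at each break x_0, at least two indices attain the minimum of min_i(a_i + i · x_0).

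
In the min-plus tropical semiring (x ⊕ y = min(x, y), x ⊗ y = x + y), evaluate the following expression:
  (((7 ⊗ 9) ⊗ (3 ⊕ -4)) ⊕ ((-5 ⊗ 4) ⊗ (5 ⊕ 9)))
(((7 ⊗ 9) ⊗ (3 ⊕ -4)) ⊕ ((-5 ⊗ 4) ⊗ (5 ⊕ 9))) = 4

Expand innermost to outermost. Recall ⊕ takes the minimum of its arguments and ⊗ takes their sum. Working out the expression (((7 ⊗ 9) ⊗ (3 ⊕ -4)) ⊕ ((-5 ⊗ 4) ⊗ (5 ⊕ 9))) gives 4.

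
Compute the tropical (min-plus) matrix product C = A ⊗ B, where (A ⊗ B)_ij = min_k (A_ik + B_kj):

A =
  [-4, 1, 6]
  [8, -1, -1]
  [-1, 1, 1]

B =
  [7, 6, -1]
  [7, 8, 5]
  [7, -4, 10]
A ⊗ B =
  [3, 2, -5]
  [6, -5, 4]
  [6, -3, -2]

Apply the min-plus product entry-by-entry:
  C[0][0] = min over k of (A[0][0] + B[0][0] = -4 + 7 = 3, A[0][1] + B[1][0] = 1 + 7 = 8, A[0][2] + B[2][0] = 6 + 7 = 13) = 3 (attained at k = 0)
  C[0][1] = min over k of (A[0][0] + B[0][1] = -4 + 6 = 2, A[0][1] + B[1][1] = 1 + 8 = 9, A[0][2] + B[2][1] = 6 + -4 = 2) = 2 (attained at k = 0)
  C[0][2] = min over k of (A[0][0] + B[0][2] = -4 + -1 = -5, A[0][1] + B[1][2] = 1 + 5 = 6, A[0][2] + B[2][2] = 6 + 10 = 16) = -5 (attained at k = 0)
  C[1][0] = min over k of (A[1][0] + B[0][0] = 8 + 7 = 15, A[1][1] + B[1][0] = -1 + 7 = 6, A[1][2] + B[2][0] = -1 + 7 = 6) = 6 (attained at k = 1)
  C[1][1] = min over k of (A[1][0] + B[0][1] = 8 + 6 = 14, A[1][1] + B[1][1] = -1 + 8 = 7, A[1][2] + B[2][1] = -1 + -4 = -5) = -5 (attained at k = 2)
  C[1][2] = min over k of (A[1][0] + B[0][2] = 8 + -1 = 7, A[1][1] + B[1][2] = -1 + 5 = 4, A[1][2] + B[2][2] = -1 + 10 = 9) = 4 (attained at k = 1)
  C[2][0] = min over k of (A[2][0] + B[0][0] = -1 + 7 = 6, A[2][1] + B[1][0] = 1 + 7 = 8, A[2][2] + B[2][0] = 1 + 7 = 8) = 6 (attained at k = 0)
  C[2][1] = min over k of (A[2][0] + B[0][1] = -1 + 6 = 5, A[2][1] + B[1][1] = 1 + 8 = 9, A[2][2] + B[2][1] = 1 + -4 = -3) = -3 (attained at k = 2)
  C[2][2] = min over k of (A[2][0] + B[0][2] = -1 + -1 = -2, A[2][1] + B[1][2] = 1 + 5 = 6, A[2][2] + B[2][2] = 1 + 10 = 11) = -2 (attained at k = 0)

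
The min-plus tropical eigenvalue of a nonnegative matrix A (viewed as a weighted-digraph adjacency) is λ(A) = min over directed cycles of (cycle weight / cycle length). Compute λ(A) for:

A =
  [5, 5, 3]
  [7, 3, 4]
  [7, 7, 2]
λ(A) = 2

Enumerate directed cycles and compute their means (weight / length). Sample:
  cycle 0 → 0: weight = 5, length = 1, mean = 5/1 ≈ 5.000
  cycle 1 → 1: weight = 3, length = 1, mean = 3/1 ≈ 3.000
  cycle 2 → 2: weight = 2, length = 1, mean = 2/1 ≈ 2.000
  cycle 0 → 1 → 0: weight = 12, length = 2, mean = 12/2 ≈ 6.000
  cycle 0 → 2 → 0: weight = 10, length = 2, mean = 10/2 ≈ 5.000
  cycle 1 → 0 → 1: weight = 12, length = 2, mean = 12/2 ≈ 6.000
Minimum mean = 2.000, attained e.g. along the cycle 2 → 2 with weight 2 and length 1. So λ(A) = 2/1 = 2.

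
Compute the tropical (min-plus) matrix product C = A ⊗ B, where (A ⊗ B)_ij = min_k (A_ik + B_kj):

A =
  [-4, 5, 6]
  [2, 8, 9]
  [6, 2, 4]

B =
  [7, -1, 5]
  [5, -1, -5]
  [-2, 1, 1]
A ⊗ B =
  [3, -5, 0]
  [7, 1, 3]
  [2, 1, -3]

Apply the min-plus product entry-by-entry:
  C[0][0] = min over k of (A[0][0] + B[0][0] = -4 + 7 = 3, A[0][1] + B[1][0] = 5 + 5 = 10, A[0][2] + B[2][0] = 6 + -2 = 4) = 3 (attained at k = 0)
  C[0][1] = min over k of (A[0][0] + B[0][1] = -4 + -1 = -5, A[0][1] + B[1][1] = 5 + -1 = 4, A[0][2] + B[2][1] = 6 + 1 = 7) = -5 (attained at k = 0)
  C[0][2] = min over k of (A[0][0] + B[0][2] = -4 + 5 = 1, A[0][1] + B[1][2] = 5 + -5 = 0, A[0][2] + B[2][2] = 6 + 1 = 7) = 0 (attained at k = 1)
  C[1][0] = min over k of (A[1][0] + B[0][0] = 2 + 7 = 9, A[1][1] + B[1][0] = 8 + 5 = 13, A[1][2] + B[2][0] = 9 + -2 = 7) = 7 (attained at k = 2)
  C[1][1] = min over k of (A[1][0] + B[0][1] = 2 + -1 = 1, A[1][1] + B[1][1] = 8 + -1 = 7, A[1][2] + B[2][1] = 9 + 1 = 10) = 1 (attained at k = 0)
  C[1][2] = min over k of (A[1][0] + B[0][2] = 2 + 5 = 7, A[1][1] + B[1][2] = 8 + -5 = 3, A[1][2] + B[2][2] = 9 + 1 = 10) = 3 (attained at k = 1)
  C[2][0] = min over k of (A[2][0] + B[0][0] = 6 + 7 = 13, A[2][1] + B[1][0] = 2 + 5 = 7, A[2][2] + B[2][0] = 4 + -2 = 2) = 2 (attained at k = 2)
  C[2][1] = min over k of (A[2][0] + B[0][1] = 6 + -1 = 5, A[2][1] + B[1][1] = 2 + -1 = 1, A[2][2] + B[2][1] = 4 + 1 = 5) = 1 (attained at k = 1)
  C[2][2] = min over k of (A[2][0] + B[0][2] = 6 + 5 = 11, A[2][1] + B[1][2] = 2 + -5 = -3, A[2][2] + B[2][2] = 4 + 1 = 5) = -3 (attained at k = 1)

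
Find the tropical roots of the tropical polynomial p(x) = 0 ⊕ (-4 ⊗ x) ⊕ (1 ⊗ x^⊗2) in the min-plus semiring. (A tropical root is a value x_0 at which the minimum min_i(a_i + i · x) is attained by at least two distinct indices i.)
Roots: {-5, 4}

Each tropical root is a break point of the lower envelope of the lines y = a_i + i · x (there are 3 lines, with slopes 0, 1, ..., 2). Only the lines that attain the minimum somewhere contribute to roots; other lines are dominated. Here the surviving (envelope) indices are i = 2, i = 1, i = 0.
Intersections between consecutive envelope lines give the roots: for adjacent envelope indices i < j the intersection is x = (a_i − a_j) / (j − i). Reading off the sorted break points: {-5, 4}.
Verification: at each break x_0, at least two indices attain the minimum of min_i(a_i + i · x_0).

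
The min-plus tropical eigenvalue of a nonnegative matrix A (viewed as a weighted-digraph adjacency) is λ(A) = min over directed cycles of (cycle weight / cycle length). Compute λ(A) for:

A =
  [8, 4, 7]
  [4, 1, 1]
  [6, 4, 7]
λ(A) = 1

Enumerate directed cycles and compute their means (weight / length). Sample:
  cycle 0 → 0: weight = 8, length = 1, mean = 8/1 ≈ 8.000
  cycle 1 → 1: weight = 1, length = 1, mean = 1/1 ≈ 1.000
  cycle 2 → 2: weight = 7, length = 1, mean = 7/1 ≈ 7.000
  cycle 0 → 1 → 0: weight = 8, length = 2, mean = 8/2 ≈ 4.000
  cycle 0 → 2 → 0: weight = 13, length = 2, mean = 13/2 ≈ 6.500
  cycle 1 → 0 → 1: weight = 8, length = 2, mean = 8/2 ≈ 4.000
Minimum mean = 1.000, attained e.g. along the cycle 1 → 1 with weight 1 and length 1. So λ(A) = 1/1 = 1.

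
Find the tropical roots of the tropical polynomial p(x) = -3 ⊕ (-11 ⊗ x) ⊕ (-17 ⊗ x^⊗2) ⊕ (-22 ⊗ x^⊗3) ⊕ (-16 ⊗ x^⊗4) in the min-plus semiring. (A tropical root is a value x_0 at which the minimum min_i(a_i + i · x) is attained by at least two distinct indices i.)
Roots: {-6, 5, 6, 8}

Each tropical root is a break point of the lower envelope of the lines y = a_i + i · x (there are 5 lines, with slopes 0, 1, ..., 4). Only the lines that attain the minimum somewhere contribute to roots; other lines are dominated. Here the surviving (envelope) indices are i = 4, i = 3, i = 2, i = 1, i = 0.
Intersections between consecutive envelope lines give the roots: for adjacent envelope indices i < j the intersection is x = (a_i − a_j) / (j − i). Reading off the sorted break points: {-6, 5, 6, 8}.
Verification: at each break x_0, at least two indices attain the minimum of min_i(a_i + i · x_0).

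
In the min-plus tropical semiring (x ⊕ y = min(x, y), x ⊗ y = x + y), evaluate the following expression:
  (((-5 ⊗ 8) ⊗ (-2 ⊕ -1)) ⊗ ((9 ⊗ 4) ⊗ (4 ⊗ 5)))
(((-5 ⊗ 8) ⊗ (-2 ⊕ -1)) ⊗ ((9 ⊗ 4) ⊗ (4 ⊗ 5))) = 23

Expand innermost to outermost. Recall ⊕ takes the minimum of its arguments and ⊗ takes their sum. Working out the expression (((-5 ⊗ 8) ⊗ (-2 ⊕ -1)) ⊗ ((9 ⊗ 4) ⊗ (4 ⊗ 5))) gives 23.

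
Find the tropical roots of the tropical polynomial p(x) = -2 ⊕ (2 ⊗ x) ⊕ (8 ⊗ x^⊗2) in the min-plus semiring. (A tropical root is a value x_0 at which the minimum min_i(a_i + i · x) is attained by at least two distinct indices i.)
Roots: {-6, -4}

Each tropical root is a break point of the lower envelope of the lines y = a_i + i · x (there are 3 lines, with slopes 0, 1, ..., 2). Only the lines that attain the minimum somewhere contribute to roots; other lines are dominated. Here the surviving (envelope) indices are i = 2, i = 1, i = 0.
Intersections between consecutive envelope lines give the roots: for adjacent envelope indices i < j the intersection is x = (a_i − a_j) / (j − i). Reading off the sorted break points: {-6, -4}.
Verification: at each break x_0, at least two indices attain the minimum of min_i(a_i + i · x_0).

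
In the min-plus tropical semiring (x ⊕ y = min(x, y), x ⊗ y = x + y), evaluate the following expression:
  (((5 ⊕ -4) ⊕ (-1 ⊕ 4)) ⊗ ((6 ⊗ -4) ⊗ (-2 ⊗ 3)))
(((5 ⊕ -4) ⊕ (-1 ⊕ 4)) ⊗ ((6 ⊗ -4) ⊗ (-2 ⊗ 3))) = -1

Expand innermost to outermost. Recall ⊕ takes the minimum of its arguments and ⊗ takes their sum. Working out the expression (((5 ⊕ -4) ⊕ (-1 ⊕ 4)) ⊗ ((6 ⊗ -4) ⊗ (-2 ⊗ 3))) gives -1.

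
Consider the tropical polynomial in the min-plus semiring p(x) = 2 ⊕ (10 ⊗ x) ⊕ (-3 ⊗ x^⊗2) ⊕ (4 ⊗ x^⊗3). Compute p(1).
p(1) = -1

A tropical monomial a ⊗ x^⊗i evaluates to a + i · x. Evaluating each term at x = 1:
  Term 0 contributes 2 + 0 · 1 = 2
  Term 1 contributes 10 + 1 · 1 = 11
  Term 2 contributes -3 + 2 · 1 = -1
  Term 3 contributes 4 + 3 · 1 = 7
p(1) = ⊕ of these = min[2, 11, -1, 7] = -1.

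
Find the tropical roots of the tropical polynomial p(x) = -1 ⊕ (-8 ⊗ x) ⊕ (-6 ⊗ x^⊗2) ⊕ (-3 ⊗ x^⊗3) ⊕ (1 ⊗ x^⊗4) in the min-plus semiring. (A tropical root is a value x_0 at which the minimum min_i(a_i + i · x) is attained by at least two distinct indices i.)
Roots: {-4, -3, -2, 7}

Each tropical root is a break point of the lower envelope of the lines y = a_i + i · x (there are 5 lines, with slopes 0, 1, ..., 4). Only the lines that attain the minimum somewhere contribute to roots; other lines are dominated. Here the surviving (envelope) indices are i = 4, i = 3, i = 2, i = 1, i = 0.
Intersections between consecutive envelope lines give the roots: for adjacent envelope indices i < j the intersection is x = (a_i − a_j) / (j − i). Reading off the sorted break points: {-4, -3, -2, 7}.
Verification: at each break x_0, at least two indices attain the minimum of min_i(a_i + i · x_0).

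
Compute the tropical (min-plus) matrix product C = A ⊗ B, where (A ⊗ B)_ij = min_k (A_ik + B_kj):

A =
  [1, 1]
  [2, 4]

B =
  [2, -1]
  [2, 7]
A ⊗ B =
  [3, 0]
  [4, 1]

Apply the min-plus product entry-by-entry:
  C[0][0] = min over k of (A[0][0] + B[0][0] = 1 + 2 = 3, A[0][1] + B[1][0] = 1 + 2 = 3) = 3 (attained at k = 0)
  C[0][1] = min over k of (A[0][0] + B[0][1] = 1 + -1 = 0, A[0][1] + B[1][1] = 1 + 7 = 8) = 0 (attained at k = 0)
  C[1][0] = min over k of (A[1][0] + B[0][0] = 2 + 2 = 4, A[1][1] + B[1][0] = 4 + 2 = 6) = 4 (attained at k = 0)
  C[1][1] = min over k of (A[1][0] + B[0][1] = 2 + -1 = 1, A[1][1] + B[1][1] = 4 + 7 = 11) = 1 (attained at k = 0)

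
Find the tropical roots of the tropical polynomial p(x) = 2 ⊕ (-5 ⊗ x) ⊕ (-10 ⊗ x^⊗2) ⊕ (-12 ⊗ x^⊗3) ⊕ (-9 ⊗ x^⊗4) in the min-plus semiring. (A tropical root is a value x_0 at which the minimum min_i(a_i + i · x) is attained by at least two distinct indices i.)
Roots: {-3, 2, 5, 7}

Each tropical root is a break point of the lower envelope of the lines y = a_i + i · x (there are 5 lines, with slopes 0, 1, ..., 4). Only the lines that attain the minimum somewhere contribute to roots; other lines are dominated. Here the surviving (envelope) indices are i = 4, i = 3, i = 2, i = 1, i = 0.
Intersections between consecutive envelope lines give the roots: for adjacent envelope indices i < j the intersection is x = (a_i − a_j) / (j − i). Reading off the sorted break points: {-3, 2, 5, 7}.
Verification: at each break x_0, at least two indices attain the minimum of min_i(a_i + i · x_0).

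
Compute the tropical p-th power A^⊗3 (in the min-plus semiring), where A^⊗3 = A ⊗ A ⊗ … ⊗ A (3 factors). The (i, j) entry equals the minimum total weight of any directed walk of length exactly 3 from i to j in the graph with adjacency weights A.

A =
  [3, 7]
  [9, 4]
A^⊗3 =
  [9, 13]
  [15, 12]

Each entry (A^⊗3)_ij equals the minimum over all length-3 walks i = v_0 → v_1 → … → v_3 = j of Σ_t A[v_t][v_{t+1}]. For example, for (i, j) = (0, 1) we minimise over 4 possible intermediate vertex sequences; the minimum is 13, attained along the walk 0 → 0 → 0 → 1.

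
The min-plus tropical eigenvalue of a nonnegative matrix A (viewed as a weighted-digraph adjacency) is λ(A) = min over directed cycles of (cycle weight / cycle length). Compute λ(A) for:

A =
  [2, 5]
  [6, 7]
λ(A) = 2

Enumerate directed cycles and compute their means (weight / length). Sample:
  cycle 0 → 0: weight = 2, length = 1, mean = 2/1 ≈ 2.000
  cycle 1 → 1: weight = 7, length = 1, mean = 7/1 ≈ 7.000
  cycle 0 → 1 → 0: weight = 11, length = 2, mean = 11/2 ≈ 5.500
  cycle 1 → 0 → 1: weight = 11, length = 2, mean = 11/2 ≈ 5.500
Minimum mean = 2.000, attained e.g. along the cycle 0 → 0 with weight 2 and length 1. So λ(A) = 2/1 = 2.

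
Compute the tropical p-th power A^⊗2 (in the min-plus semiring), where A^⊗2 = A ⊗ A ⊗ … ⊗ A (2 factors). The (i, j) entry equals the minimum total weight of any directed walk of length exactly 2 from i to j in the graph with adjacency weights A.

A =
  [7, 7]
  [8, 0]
A^⊗2 =
  [14, 7]
  [8, 0]

Each entry (A^⊗2)_ij equals the minimum over all length-2 walks i = v_0 → v_1 → … → v_2 = j of Σ_t A[v_t][v_{t+1}]. For example, for (i, j) = (0, 1) we minimise over 2 possible intermediate vertex sequences; the minimum is 7, attained along the walk 0 → 1 → 1.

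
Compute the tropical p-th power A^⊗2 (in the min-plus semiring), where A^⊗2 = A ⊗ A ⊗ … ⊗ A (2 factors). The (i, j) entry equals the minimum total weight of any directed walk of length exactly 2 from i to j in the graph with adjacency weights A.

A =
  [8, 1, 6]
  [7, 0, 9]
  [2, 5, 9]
A^⊗2 =
  [8, 1, 10]
  [7, 0, 9]
  [10, 3, 8]

Each entry (A^⊗2)_ij equals the minimum over all length-2 walks i = v_0 → v_1 → … → v_2 = j of Σ_t A[v_t][v_{t+1}]. For example, for (i, j) = (0, 2) we minimise over 3 possible intermediate vertex sequences; the minimum is 10, attained along the walk 0 → 1 → 2.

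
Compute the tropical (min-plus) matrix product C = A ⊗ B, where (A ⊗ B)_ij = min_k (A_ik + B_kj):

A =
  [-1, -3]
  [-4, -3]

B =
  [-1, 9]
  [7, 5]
A ⊗ B =
  [-2, 2]
  [-5, 2]

Apply the min-plus product entry-by-entry:
  C[0][0] = min over k of (A[0][0] + B[0][0] = -1 + -1 = -2, A[0][1] + B[1][0] = -3 + 7 = 4) = -2 (attained at k = 0)
  C[0][1] = min over k of (A[0][0] + B[0][1] = -1 + 9 = 8, A[0][1] + B[1][1] = -3 + 5 = 2) = 2 (attained at k = 1)
  C[1][0] = min over k of (A[1][0] + B[0][0] = -4 + -1 = -5, A[1][1] + B[1][0] = -3 + 7 = 4) = -5 (attained at k = 0)
  C[1][1] = min over k of (A[1][0] + B[0][1] = -4 + 9 = 5, A[1][1] + B[1][1] = -3 + 5 = 2) = 2 (attained at k = 1)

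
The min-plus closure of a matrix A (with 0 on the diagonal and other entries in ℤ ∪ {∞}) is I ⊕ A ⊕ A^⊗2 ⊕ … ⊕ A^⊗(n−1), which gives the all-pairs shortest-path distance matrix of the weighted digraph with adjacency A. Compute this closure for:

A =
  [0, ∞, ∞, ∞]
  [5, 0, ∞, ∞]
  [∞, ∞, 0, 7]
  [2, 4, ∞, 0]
Closure =
  [0, ∞, ∞, ∞]
  [5, 0, ∞, ∞]
  [9, 11, 0, 7]
  [2, 4, ∞, 0]

This is the Floyd-Warshall all-pairs shortest-path computation. For each intermediate vertex k = 0, 1, …, 3, update dist[i][j] ← min(dist[i][j], dist[i][k] + dist[k][j]). The final matrix gives, for each (i, j), the minimum total weight of any directed path from i to j (possibly empty when i = j).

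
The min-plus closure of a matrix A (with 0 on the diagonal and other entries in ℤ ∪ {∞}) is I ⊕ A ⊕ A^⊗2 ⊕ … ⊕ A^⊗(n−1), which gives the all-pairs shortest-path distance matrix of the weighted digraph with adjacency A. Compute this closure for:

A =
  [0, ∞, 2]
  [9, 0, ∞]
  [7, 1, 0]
Closure =
  [0, 3, 2]
  [9, 0, 11]
  [7, 1, 0]

This is the Floyd-Warshall all-pairs shortest-path computation. For each intermediate vertex k = 0, 1, …, 2, update dist[i][j] ← min(dist[i][j], dist[i][k] + dist[k][j]). The final matrix gives, for each (i, j), the minimum total weight of any directed path from i to j (possibly empty when i = j).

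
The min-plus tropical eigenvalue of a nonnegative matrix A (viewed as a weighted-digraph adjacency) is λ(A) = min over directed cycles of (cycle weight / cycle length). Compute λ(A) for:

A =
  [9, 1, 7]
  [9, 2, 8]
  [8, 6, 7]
λ(A) = 2

Enumerate directed cycles and compute their means (weight / length). Sample:
  cycle 0 → 0: weight = 9, length = 1, mean = 9/1 ≈ 9.000
  cycle 1 → 1: weight = 2, length = 1, mean = 2/1 ≈ 2.000
  cycle 2 → 2: weight = 7, length = 1, mean = 7/1 ≈ 7.000
  cycle 0 → 1 → 0: weight = 10, length = 2, mean = 10/2 ≈ 5.000
  cycle 0 → 2 → 0: weight = 15, length = 2, mean = 15/2 ≈ 7.500
  cycle 1 → 0 → 1: weight = 10, length = 2, mean = 10/2 ≈ 5.000
Minimum mean = 2.000, attained e.g. along the cycle 1 → 1 with weight 2 and length 1. So λ(A) = 2/1 = 2.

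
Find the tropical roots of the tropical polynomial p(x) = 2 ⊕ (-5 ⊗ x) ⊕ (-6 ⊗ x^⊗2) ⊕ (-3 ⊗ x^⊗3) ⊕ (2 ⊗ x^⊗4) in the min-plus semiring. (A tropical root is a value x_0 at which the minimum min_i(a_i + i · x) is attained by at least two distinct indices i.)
Roots: {-5, -3, 1, 7}

Each tropical root is a break point of the lower envelope of the lines y = a_i + i · x (there are 5 lines, with slopes 0, 1, ..., 4). Only the lines that attain the minimum somewhere contribute to roots; other lines are dominated. Here the surviving (envelope) indices are i = 4, i = 3, i = 2, i = 1, i = 0.
Intersections between consecutive envelope lines give the roots: for adjacent envelope indices i < j the intersection is x = (a_i − a_j) / (j − i). Reading off the sorted break points: {-5, -3, 1, 7}.
Verification: at each break x_0, at least two indices attain the minimum of min_i(a_i + i · x_0).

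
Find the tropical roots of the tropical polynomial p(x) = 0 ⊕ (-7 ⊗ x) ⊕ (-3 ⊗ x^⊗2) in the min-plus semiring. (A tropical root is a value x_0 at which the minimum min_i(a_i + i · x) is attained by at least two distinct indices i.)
Roots: {-4, 7}

Each tropical root is a break point of the lower envelope of the lines y = a_i + i · x (there are 3 lines, with slopes 0, 1, ..., 2). Only the lines that attain the minimum somewhere contribute to roots; other lines are dominated. Here the surviving (envelope) indices are i = 2, i = 1, i = 0.
Intersections between consecutive envelope lines give the roots: for adjacent envelope indices i < j the intersection is x = (a_i − a_j) / (j − i). Reading off the sorted break points: {-4, 7}.
Verification: at each break x_0, at least two indices attain the minimum of min_i(a_i + i · x_0).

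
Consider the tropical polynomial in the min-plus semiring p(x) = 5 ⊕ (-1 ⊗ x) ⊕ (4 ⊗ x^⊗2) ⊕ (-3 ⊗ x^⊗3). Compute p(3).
p(3) = 2

A tropical monomial a ⊗ x^⊗i evaluates to a + i · x. Evaluating each term at x = 3:
  Term 0 contributes 5 + 0 · 3 = 5
  Term 1 contributes -1 + 1 · 3 = 2
  Term 2 contributes 4 + 2 · 3 = 10
  Term 3 contributes -3 + 3 · 3 = 6
p(3) = ⊕ of these = min[5, 2, 10, 6] = 2.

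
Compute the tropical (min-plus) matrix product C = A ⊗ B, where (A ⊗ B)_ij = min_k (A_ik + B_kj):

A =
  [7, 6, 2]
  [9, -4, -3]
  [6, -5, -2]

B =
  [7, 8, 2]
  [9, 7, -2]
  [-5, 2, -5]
A ⊗ B =
  [-3, 4, -3]
  [-8, -1, -8]
  [-7, 0, -7]

Apply the min-plus product entry-by-entry:
  C[0][0] = min over k of (A[0][0] + B[0][0] = 7 + 7 = 14, A[0][1] + B[1][0] = 6 + 9 = 15, A[0][2] + B[2][0] = 2 + -5 = -3) = -3 (attained at k = 2)
  C[0][1] = min over k of (A[0][0] + B[0][1] = 7 + 8 = 15, A[0][1] + B[1][1] = 6 + 7 = 13, A[0][2] + B[2][1] = 2 + 2 = 4) = 4 (attained at k = 2)
  C[0][2] = min over k of (A[0][0] + B[0][2] = 7 + 2 = 9, A[0][1] + B[1][2] = 6 + -2 = 4, A[0][2] + B[2][2] = 2 + -5 = -3) = -3 (attained at k = 2)
  C[1][0] = min over k of (A[1][0] + B[0][0] = 9 + 7 = 16, A[1][1] + B[1][0] = -4 + 9 = 5, A[1][2] + B[2][0] = -3 + -5 = -8) = -8 (attained at k = 2)
  C[1][1] = min over k of (A[1][0] + B[0][1] = 9 + 8 = 17, A[1][1] + B[1][1] = -4 + 7 = 3, A[1][2] + B[2][1] = -3 + 2 = -1) = -1 (attained at k = 2)
  C[1][2] = min over k of (A[1][0] + B[0][2] = 9 + 2 = 11, A[1][1] + B[1][2] = -4 + -2 = -6, A[1][2] + B[2][2] = -3 + -5 = -8) = -8 (attained at k = 2)
  C[2][0] = min over k of (A[2][0] + B[0][0] = 6 + 7 = 13, A[2][1] + B[1][0] = -5 + 9 = 4, A[2][2] + B[2][0] = -2 + -5 = -7) = -7 (attained at k = 2)
  C[2][1] = min over k of (A[2][0] + B[0][1] = 6 + 8 = 14, A[2][1] + B[1][1] = -5 + 7 = 2, A[2][2] + B[2][1] = -2 + 2 = 0) = 0 (attained at k = 2)
  C[2][2] = min over k of (A[2][0] + B[0][2] = 6 + 2 = 8, A[2][1] + B[1][2] = -5 + -2 = -7, A[2][2] + B[2][2] = -2 + -5 = -7) = -7 (attained at k = 1)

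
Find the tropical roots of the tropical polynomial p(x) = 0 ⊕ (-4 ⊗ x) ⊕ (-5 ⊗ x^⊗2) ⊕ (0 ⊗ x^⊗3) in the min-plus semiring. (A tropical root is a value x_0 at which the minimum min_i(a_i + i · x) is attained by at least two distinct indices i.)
Roots: {-5, 1, 4}

Each tropical root is a break point of the lower envelope of the lines y = a_i + i · x (there are 4 lines, with slopes 0, 1, ..., 3). Only the lines that attain the minimum somewhere contribute to roots; other lines are dominated. Here the surviving (envelope) indices are i = 3, i = 2, i = 1, i = 0.
Intersections between consecutive envelope lines give the roots: for adjacent envelope indices i < j the intersection is x = (a_i − a_j) / (j − i). Reading off the sorted break points: {-5, 1, 4}.
Verification: at each break x_0, at least two indices attain the minimum of min_i(a_i + i · x_0).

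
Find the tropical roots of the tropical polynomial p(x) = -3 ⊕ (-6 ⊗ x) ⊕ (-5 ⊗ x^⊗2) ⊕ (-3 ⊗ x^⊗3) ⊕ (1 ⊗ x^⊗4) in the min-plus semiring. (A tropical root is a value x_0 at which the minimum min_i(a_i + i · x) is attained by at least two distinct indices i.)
Roots: {-4, -2, -1, 3}

Each tropical root is a break point of the lower envelope of the lines y = a_i + i · x (there are 5 lines, with slopes 0, 1, ..., 4). Only the lines that attain the minimum somewhere contribute to roots; other lines are dominated. Here the surviving (envelope) indices are i = 4, i = 3, i = 2, i = 1, i = 0.
Intersections between consecutive envelope lines give the roots: for adjacent envelope indices i < j the intersection is x = (a_i − a_j) / (j − i). Reading off the sorted break points: {-4, -2, -1, 3}.
Verification: at each break x_0, at least two indices attain the minimum of min_i(a_i + i · x_0).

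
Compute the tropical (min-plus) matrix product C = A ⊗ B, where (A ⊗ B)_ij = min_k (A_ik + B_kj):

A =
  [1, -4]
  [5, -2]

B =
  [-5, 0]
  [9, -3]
A ⊗ B =
  [-4, -7]
  [0, -5]

Apply the min-plus product entry-by-entry:
  C[0][0] = min over k of (A[0][0] + B[0][0] = 1 + -5 = -4, A[0][1] + B[1][0] = -4 + 9 = 5) = -4 (attained at k = 0)
  C[0][1] = min over k of (A[0][0] + B[0][1] = 1 + 0 = 1, A[0][1] + B[1][1] = -4 + -3 = -7) = -7 (attained at k = 1)
  C[1][0] = min over k of (A[1][0] + B[0][0] = 5 + -5 = 0, A[1][1] + B[1][0] = -2 + 9 = 7) = 0 (attained at k = 0)
  C[1][1] = min over k of (A[1][0] + B[0][1] = 5 + 0 = 5, A[1][1] + B[1][1] = -2 + -3 = -5) = -5 (attained at k = 1)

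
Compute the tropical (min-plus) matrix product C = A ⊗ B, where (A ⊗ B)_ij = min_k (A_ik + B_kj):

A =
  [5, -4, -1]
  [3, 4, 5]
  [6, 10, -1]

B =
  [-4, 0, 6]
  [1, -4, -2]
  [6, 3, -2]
A ⊗ B =
  [-3, -8, -6]
  [-1, 0, 2]
  [2, 2, -3]

Apply the min-plus product entry-by-entry:
  C[0][0] = min over k of (A[0][0] + B[0][0] = 5 + -4 = 1, A[0][1] + B[1][0] = -4 + 1 = -3, A[0][2] + B[2][0] = -1 + 6 = 5) = -3 (attained at k = 1)
  C[0][1] = min over k of (A[0][0] + B[0][1] = 5 + 0 = 5, A[0][1] + B[1][1] = -4 + -4 = -8, A[0][2] + B[2][1] = -1 + 3 = 2) = -8 (attained at k = 1)
  C[0][2] = min over k of (A[0][0] + B[0][2] = 5 + 6 = 11, A[0][1] + B[1][2] = -4 + -2 = -6, A[0][2] + B[2][2] = -1 + -2 = -3) = -6 (attained at k = 1)
  C[1][0] = min over k of (A[1][0] + B[0][0] = 3 + -4 = -1, A[1][1] + B[1][0] = 4 + 1 = 5, A[1][2] + B[2][0] = 5 + 6 = 11) = -1 (attained at k = 0)
  C[1][1] = min over k of (A[1][0] + B[0][1] = 3 + 0 = 3, A[1][1] + B[1][1] = 4 + -4 = 0, A[1][2] + B[2][1] = 5 + 3 = 8) = 0 (attained at k = 1)
  C[1][2] = min over k of (A[1][0] + B[0][2] = 3 + 6 = 9, A[1][1] + B[1][2] = 4 + -2 = 2, A[1][2] + B[2][2] = 5 + -2 = 3) = 2 (attained at k = 1)
  C[2][0] = min over k of (A[2][0] + B[0][0] = 6 + -4 = 2, A[2][1] + B[1][0] = 10 + 1 = 11, A[2][2] + B[2][0] = -1 + 6 = 5) = 2 (attained at k = 0)
  C[2][1] = min over k of (A[2][0] + B[0][1] = 6 + 0 = 6, A[2][1] + B[1][1] = 10 + -4 = 6, A[2][2] + B[2][1] = -1 + 3 = 2) = 2 (attained at k = 2)
  C[2][2] = min over k of (A[2][0] + B[0][2] = 6 + 6 = 12, A[2][1] + B[1][2] = 10 + -2 = 8, A[2][2] + B[2][2] = -1 + -2 = -3) = -3 (attained at k = 2)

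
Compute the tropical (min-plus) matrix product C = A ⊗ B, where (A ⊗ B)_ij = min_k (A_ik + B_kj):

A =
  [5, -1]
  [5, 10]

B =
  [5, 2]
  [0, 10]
A ⊗ B =
  [-1, 7]
  [10, 7]

Apply the min-plus product entry-by-entry:
  C[0][0] = min over k of (A[0][0] + B[0][0] = 5 + 5 = 10, A[0][1] + B[1][0] = -1 + 0 = -1) = -1 (attained at k = 1)
  C[0][1] = min over k of (A[0][0] + B[0][1] = 5 + 2 = 7, A[0][1] + B[1][1] = -1 + 10 = 9) = 7 (attained at k = 0)
  C[1][0] = min over k of (A[1][0] + B[0][0] = 5 + 5 = 10, A[1][1] + B[1][0] = 10 + 0 = 10) = 10 (attained at k = 0)
  C[1][1] = min over k of (A[1][0] + B[0][1] = 5 + 2 = 7, A[1][1] + B[1][1] = 10 + 10 = 20) = 7 (attained at k = 0)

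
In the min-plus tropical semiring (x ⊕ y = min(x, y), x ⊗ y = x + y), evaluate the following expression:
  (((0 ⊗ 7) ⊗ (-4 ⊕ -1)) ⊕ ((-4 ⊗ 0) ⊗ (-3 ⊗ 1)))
(((0 ⊗ 7) ⊗ (-4 ⊕ -1)) ⊕ ((-4 ⊗ 0) ⊗ (-3 ⊗ 1))) = -6

Expand innermost to outermost. Recall ⊕ takes the minimum of its arguments and ⊗ takes their sum. Working out the expression (((0 ⊗ 7) ⊗ (-4 ⊕ -1)) ⊕ ((-4 ⊗ 0) ⊗ (-3 ⊗ 1))) gives -6.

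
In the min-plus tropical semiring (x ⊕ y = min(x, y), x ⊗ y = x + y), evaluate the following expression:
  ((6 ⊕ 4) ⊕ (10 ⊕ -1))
((6 ⊕ 4) ⊕ (10 ⊕ -1)) = -1

Expand innermost to outermost. Recall ⊕ takes the minimum of its arguments and ⊗ takes their sum. Working out the expression ((6 ⊕ 4) ⊕ (10 ⊕ -1)) gives -1.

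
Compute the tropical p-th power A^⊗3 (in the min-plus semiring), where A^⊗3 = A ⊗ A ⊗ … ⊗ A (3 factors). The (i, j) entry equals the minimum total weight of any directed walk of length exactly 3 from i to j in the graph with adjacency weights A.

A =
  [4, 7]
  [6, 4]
A^⊗3 =
  [12, 15]
  [14, 12]

Each entry (A^⊗3)_ij equals the minimum over all length-3 walks i = v_0 → v_1 → … → v_3 = j of Σ_t A[v_t][v_{t+1}]. For example, for (i, j) = (0, 1) we minimise over 4 possible intermediate vertex sequences; the minimum is 15, attained along the walk 0 → 0 → 0 → 1.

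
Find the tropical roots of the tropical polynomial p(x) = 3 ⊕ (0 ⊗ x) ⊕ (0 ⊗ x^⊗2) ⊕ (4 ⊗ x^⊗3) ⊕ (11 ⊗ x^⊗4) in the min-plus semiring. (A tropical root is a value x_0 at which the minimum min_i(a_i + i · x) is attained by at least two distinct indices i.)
Roots: {-7, -4, 0, 3}

Each tropical root is a break point of the lower envelope of the lines y = a_i + i · x (there are 5 lines, with slopes 0, 1, ..., 4). Only the lines that attain the minimum somewhere contribute to roots; other lines are dominated. Here the surviving (envelope) indices are i = 4, i = 3, i = 2, i = 1, i = 0.
Intersections between consecutive envelope lines give the roots: for adjacent envelope indices i < j the intersection is x = (a_i − a_j) / (j − i). Reading off the sorted break points: {-7, -4, 0, 3}.
Verification: at each break x_0, at least two indices attain the minimum of min_i(a_i + i · x_0).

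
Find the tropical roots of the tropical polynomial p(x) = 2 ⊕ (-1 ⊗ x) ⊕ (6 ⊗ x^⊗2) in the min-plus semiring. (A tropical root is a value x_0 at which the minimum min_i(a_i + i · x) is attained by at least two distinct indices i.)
Roots: {-7, 3}

Each tropical root is a break point of the lower envelope of the lines y = a_i + i · x (there are 3 lines, with slopes 0, 1, ..., 2). Only the lines that attain the minimum somewhere contribute to roots; other lines are dominated. Here the surviving (envelope) indices are i = 2, i = 1, i = 0.
Intersections between consecutive envelope lines give the roots: for adjacent envelope indices i < j the intersection is x = (a_i − a_j) / (j − i). Reading off the sorted break points: {-7, 3}.
Verification: at each break x_0, at least two indices attain the minimum of min_i(a_i + i · x_0).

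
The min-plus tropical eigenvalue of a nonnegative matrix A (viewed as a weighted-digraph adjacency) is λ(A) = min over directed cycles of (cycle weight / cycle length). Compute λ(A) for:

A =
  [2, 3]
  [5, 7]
λ(A) = 2

Enumerate directed cycles and compute their means (weight / length). Sample:
  cycle 0 → 0: weight = 2, length = 1, mean = 2/1 ≈ 2.000
  cycle 1 → 1: weight = 7, length = 1, mean = 7/1 ≈ 7.000
  cycle 0 → 1 → 0: weight = 8, length = 2, mean = 8/2 ≈ 4.000
  cycle 1 → 0 → 1: weight = 8, length = 2, mean = 8/2 ≈ 4.000
Minimum mean = 2.000, attained e.g. along the cycle 0 → 0 with weight 2 and length 1. So λ(A) = 2/1 = 2.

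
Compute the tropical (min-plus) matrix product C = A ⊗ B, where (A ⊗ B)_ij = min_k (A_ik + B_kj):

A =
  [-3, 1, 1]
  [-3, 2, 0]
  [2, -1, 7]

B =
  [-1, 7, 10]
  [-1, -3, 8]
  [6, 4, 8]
A ⊗ B =
  [-4, -2, 7]
  [-4, -1, 7]
  [-2, -4, 7]

Apply the min-plus product entry-by-entry:
  C[0][0] = min over k of (A[0][0] + B[0][0] = -3 + -1 = -4, A[0][1] + B[1][0] = 1 + -1 = 0, A[0][2] + B[2][0] = 1 + 6 = 7) = -4 (attained at k = 0)
  C[0][1] = min over k of (A[0][0] + B[0][1] = -3 + 7 = 4, A[0][1] + B[1][1] = 1 + -3 = -2, A[0][2] + B[2][1] = 1 + 4 = 5) = -2 (attained at k = 1)
  C[0][2] = min over k of (A[0][0] + B[0][2] = -3 + 10 = 7, A[0][1] + B[1][2] = 1 + 8 = 9, A[0][2] + B[2][2] = 1 + 8 = 9) = 7 (attained at k = 0)
  C[1][0] = min over k of (A[1][0] + B[0][0] = -3 + -1 = -4, A[1][1] + B[1][0] = 2 + -1 = 1, A[1][2] + B[2][0] = 0 + 6 = 6) = -4 (attained at k = 0)
  C[1][1] = min over k of (A[1][0] + B[0][1] = -3 + 7 = 4, A[1][1] + B[1][1] = 2 + -3 = -1, A[1][2] + B[2][1] = 0 + 4 = 4) = -1 (attained at k = 1)
  C[1][2] = min over k of (A[1][0] + B[0][2] = -3 + 10 = 7, A[1][1] + B[1][2] = 2 + 8 = 10, A[1][2] + B[2][2] = 0 + 8 = 8) = 7 (attained at k = 0)
  C[2][0] = min over k of (A[2][0] + B[0][0] = 2 + -1 = 1, A[2][1] + B[1][0] = -1 + -1 = -2, A[2][2] + B[2][0] = 7 + 6 = 13) = -2 (attained at k = 1)
  C[2][1] = min over k of (A[2][0] + B[0][1] = 2 + 7 = 9, A[2][1] + B[1][1] = -1 + -3 = -4, A[2][2] + B[2][1] = 7 + 4 = 11) = -4 (attained at k = 1)
  C[2][2] = min over k of (A[2][0] + B[0][2] = 2 + 10 = 12, A[2][1] + B[1][2] = -1 + 8 = 7, A[2][2] + B[2][2] = 7 + 8 = 15) = 7 (attained at k = 1)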